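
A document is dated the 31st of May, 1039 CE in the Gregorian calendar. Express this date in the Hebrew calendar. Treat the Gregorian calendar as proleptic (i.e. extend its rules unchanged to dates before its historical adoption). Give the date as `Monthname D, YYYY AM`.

Iyar 28, 4799 AM

Julian Day Number of the source date = 2100697.
Converting JDN 2100697 to the Hebrew calendar gives 28 Iyar 4799 AM.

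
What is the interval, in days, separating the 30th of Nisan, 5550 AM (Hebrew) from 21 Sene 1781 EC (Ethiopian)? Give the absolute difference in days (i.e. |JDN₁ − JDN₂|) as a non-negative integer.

First date → JDN 2374948; second date → JDN 2374656.
The interval is |2374948 − 2374656| = 292 days.

292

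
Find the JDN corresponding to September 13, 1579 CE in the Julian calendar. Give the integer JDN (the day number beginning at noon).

Equivalently 23 September 1579 (proleptic Gregorian).
JDN 2400001 is 17 November 1858 CE (Gregorian), MJD 0; the target day is −101958 days from there, so JDN = 2298043.

2298043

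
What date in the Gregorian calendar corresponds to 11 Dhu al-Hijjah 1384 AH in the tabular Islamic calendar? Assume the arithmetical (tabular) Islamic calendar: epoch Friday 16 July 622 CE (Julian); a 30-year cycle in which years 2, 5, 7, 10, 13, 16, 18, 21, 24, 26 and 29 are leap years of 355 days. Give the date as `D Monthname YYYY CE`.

13 April 1965 CE

Julian Day Number of the source date = 2438864.
Converting JDN 2438864 to the Gregorian calendar gives 13 April 1965 CE.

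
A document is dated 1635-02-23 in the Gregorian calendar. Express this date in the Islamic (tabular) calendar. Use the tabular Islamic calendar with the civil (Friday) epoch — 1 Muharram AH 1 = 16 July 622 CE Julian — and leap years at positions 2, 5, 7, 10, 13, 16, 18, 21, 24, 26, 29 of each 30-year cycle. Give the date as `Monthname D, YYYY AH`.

Julian Day Number of the source date = 2318285.
Converting JDN 2318285 to the tabular Islamic calendar gives 6 Ramadan 1044 AH.

Ramadan 6, 1044 AH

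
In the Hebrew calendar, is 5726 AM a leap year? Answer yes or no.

Hebrew year 5726 is year 7 of its 19-year Metonic cycle; leap years are at positions 3, 6, 8, 11, 14, 17, 19, so it is a common year (12 months).

no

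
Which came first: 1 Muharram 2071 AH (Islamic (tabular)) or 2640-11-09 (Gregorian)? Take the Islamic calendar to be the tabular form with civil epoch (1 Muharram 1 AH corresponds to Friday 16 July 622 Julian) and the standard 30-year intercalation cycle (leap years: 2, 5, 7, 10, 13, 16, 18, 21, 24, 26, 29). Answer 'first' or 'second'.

First date → JDN 2681979; second date → JDN 2685613.
JDN 2681979 < JDN 2685613, so the first date is earlier.

first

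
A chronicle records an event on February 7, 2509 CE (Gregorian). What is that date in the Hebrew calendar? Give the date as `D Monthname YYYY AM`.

16 Shevat 6269 AM

Julian Day Number of the source date = 2637491.
Converting JDN 2637491 to the Hebrew calendar gives 16 Shevat 6269 AM.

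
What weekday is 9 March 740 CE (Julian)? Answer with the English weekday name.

Wednesday

In the proleptic Gregorian calendar this is 13 March 740 (JDN 1991411).
Since JDN mod 7 = 2 (0 = Monday), the day is Wednesday.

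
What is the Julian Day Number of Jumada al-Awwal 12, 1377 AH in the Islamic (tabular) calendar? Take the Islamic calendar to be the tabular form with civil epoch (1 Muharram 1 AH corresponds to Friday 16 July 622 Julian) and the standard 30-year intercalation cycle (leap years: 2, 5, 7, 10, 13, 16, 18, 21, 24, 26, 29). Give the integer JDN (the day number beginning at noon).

In the Gregorian calendar the same day is 5 December 1957.
JDN 2400001 is 17 November 1858 CE (Gregorian), MJD 0; the target day is +36177 days from there, so JDN = 2436178.

2436178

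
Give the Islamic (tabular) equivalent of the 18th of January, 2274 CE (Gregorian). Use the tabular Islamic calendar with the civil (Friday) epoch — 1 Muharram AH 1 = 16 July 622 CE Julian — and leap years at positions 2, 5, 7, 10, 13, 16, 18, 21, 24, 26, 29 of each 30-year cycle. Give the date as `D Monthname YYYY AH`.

Both dates share Julian Day Number 2551639; in the tabular Islamic calendar that is 9 Rabi' al-Awwal 1703 AH.

9 Rabi' al-Awwal 1703 AH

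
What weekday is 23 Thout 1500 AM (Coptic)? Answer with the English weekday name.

Thursday

This is JDN 2372562 (2 October 1783 Gregorian).
Since JDN mod 7 = 3 (0 = Monday), the day is Thursday.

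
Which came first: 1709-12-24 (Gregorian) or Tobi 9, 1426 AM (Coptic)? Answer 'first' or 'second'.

first

Converting both to JDN: 2345617 vs 2345639; the smaller is the first.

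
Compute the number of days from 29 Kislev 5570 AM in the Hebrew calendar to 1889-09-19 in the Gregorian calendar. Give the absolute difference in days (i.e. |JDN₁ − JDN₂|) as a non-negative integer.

First date → JDN 2382124; second date → JDN 2411265.
The interval is |2382124 − 2411265| = 29141 days.

29141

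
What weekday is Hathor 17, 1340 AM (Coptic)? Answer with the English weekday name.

Friday

Equivalently 24 November 1623 Gregorian, JDN 2314176.
Since JDN mod 7 = 4 (0 = Monday), the day is Friday.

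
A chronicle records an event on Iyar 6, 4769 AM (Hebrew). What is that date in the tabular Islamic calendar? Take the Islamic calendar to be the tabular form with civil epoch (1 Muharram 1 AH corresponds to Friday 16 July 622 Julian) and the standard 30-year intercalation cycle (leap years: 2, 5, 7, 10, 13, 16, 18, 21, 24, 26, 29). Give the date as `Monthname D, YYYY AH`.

Ramadan 5, 399 AH

Julian Day Number of the source date = 2089718.
Converting JDN 2089718 to the tabular Islamic calendar gives 5 Ramadan 399 AH.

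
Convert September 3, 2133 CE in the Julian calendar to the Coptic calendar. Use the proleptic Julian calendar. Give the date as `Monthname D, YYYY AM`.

Thout 6, 1850 AM

The source date corresponds to 17 September 2133 in the Gregorian calendar (JDN 2500382).
That day falls on 6 Thout 1850 AM in the Coptic calendar.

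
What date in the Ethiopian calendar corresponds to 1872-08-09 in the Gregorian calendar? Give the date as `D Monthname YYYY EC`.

4 Nehase 1864 EC

Julian Day Number of the source date = 2405015.
Converting JDN 2405015 to the Ethiopian calendar gives 4 Nehase 1864 EC.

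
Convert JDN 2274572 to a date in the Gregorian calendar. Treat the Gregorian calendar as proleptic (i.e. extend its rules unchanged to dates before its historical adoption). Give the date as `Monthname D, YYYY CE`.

June 20, 1515 CE

JDN 2451545 is 1 Jan 2000; 2274572 is −176973 days from there.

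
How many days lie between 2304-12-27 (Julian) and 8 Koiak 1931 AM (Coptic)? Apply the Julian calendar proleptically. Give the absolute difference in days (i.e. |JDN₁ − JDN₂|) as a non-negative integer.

JDN of the first date = 2562955.
JDN of the second date = 2530059.
|2530059 − 2562955| = 32896.

32896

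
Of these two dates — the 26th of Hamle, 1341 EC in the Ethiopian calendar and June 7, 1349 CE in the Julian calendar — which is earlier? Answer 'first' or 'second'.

second

Converting both to JDN: 2213981 vs 2213938; the smaller is the second.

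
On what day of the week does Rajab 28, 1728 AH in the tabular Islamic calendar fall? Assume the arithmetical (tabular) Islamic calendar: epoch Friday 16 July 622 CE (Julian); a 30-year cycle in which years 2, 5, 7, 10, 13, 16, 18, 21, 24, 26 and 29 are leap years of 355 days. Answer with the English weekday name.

This is JDN 2560635 (5 September 2298 Gregorian).
JDN 2560635 mod 7 = 0, and JDN 0 was a Monday, so this is a Monday.

Monday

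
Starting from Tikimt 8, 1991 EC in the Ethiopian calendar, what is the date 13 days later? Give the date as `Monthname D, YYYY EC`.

The starting date is JDN 2451105; 2451105 + 13 = 2451118.
JDN 2451118 corresponds to Tikimt 21, 1991 EC.

Tikimt 21, 1991 EC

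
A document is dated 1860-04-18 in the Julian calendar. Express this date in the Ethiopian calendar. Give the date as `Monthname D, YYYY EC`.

The source date corresponds to 30 April 1860 in the Gregorian calendar (JDN 2400531).
That day falls on 23 Miyazya 1852 EC in the Ethiopian calendar.

Miyazya 23, 1852 EC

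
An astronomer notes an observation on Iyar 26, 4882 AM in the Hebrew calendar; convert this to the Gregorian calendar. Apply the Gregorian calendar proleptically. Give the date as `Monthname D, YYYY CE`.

May 12, 1122 CE

Both dates share Julian Day Number 2130993; in the Gregorian calendar that is 12 May 1122 CE.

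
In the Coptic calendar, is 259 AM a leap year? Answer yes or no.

yes

259 mod 4 = 3; in the Coptic calendar a year is leap when year mod 4 = 3, so it is a leap year.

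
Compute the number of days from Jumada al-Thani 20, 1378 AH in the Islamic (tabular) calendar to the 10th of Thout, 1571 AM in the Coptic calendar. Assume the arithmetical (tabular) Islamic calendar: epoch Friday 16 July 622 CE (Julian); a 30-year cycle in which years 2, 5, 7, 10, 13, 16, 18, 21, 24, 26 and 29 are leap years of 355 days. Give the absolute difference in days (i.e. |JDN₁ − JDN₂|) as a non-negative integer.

38089

JDN of the first date = 2436570.
JDN of the second date = 2398481.
|2398481 − 2436570| = 38089.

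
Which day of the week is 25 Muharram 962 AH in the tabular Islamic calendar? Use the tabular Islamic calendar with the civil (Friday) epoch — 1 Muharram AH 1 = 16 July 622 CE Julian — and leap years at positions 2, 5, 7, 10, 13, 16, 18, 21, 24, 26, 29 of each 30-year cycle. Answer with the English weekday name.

Thursday

This is JDN 2289010 (30 December 1554 Gregorian).
Since JDN mod 7 = 3 (0 = Monday), the day is Thursday.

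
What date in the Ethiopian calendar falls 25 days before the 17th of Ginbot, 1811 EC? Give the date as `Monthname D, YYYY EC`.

Miyazya 22, 1811 EC

JDN of the 17th of Ginbot, 1811 EC = 2385579.
2385579 − 25 = 2385554.
JDN 2385554 in the Ethiopian calendar is Miyazya 22, 1811 EC.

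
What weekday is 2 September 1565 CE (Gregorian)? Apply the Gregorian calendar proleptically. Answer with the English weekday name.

JDN 2292909 mod 7 = 3, and JDN 0 was a Monday, so this is a Thursday.

Thursday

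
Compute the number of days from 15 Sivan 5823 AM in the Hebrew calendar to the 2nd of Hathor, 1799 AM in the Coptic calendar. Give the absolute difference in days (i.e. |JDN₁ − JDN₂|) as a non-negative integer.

7092

JDN of the first date = 2474718.
JDN of the second date = 2481810.
|2481810 − 2474718| = 7092.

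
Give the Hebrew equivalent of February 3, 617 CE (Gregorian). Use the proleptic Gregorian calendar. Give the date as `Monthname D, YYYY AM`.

Shevat 19, 4377 AM

Julian Day Number of the source date = 1946448.
Converting JDN 1946448 to the Hebrew calendar gives 19 Shevat 4377 AM.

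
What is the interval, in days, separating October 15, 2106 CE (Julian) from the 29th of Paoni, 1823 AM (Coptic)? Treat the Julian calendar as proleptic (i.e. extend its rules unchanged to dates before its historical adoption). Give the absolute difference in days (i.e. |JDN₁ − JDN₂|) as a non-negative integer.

First date → JDN 2490562; second date → JDN 2490813.
The interval is |2490562 − 2490813| = 251 days.

251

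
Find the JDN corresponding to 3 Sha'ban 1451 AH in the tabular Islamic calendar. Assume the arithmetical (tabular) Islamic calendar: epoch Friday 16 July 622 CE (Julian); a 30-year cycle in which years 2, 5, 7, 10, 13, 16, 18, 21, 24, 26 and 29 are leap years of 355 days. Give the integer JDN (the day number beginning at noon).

In the Gregorian calendar the same day is 10 December 2029.
JDN 2451545 is 1 January 2000 CE (Gregorian); the target day is +10936 days from there, so JDN = 2462481.

2462481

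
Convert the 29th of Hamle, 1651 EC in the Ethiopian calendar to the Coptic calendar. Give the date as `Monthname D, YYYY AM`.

Both dates share Julian Day Number 2327211; in the Coptic calendar that is 29 Epip 1375 AM.

Epip 29, 1375 AM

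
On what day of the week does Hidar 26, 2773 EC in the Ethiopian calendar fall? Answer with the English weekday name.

Thursday

In the Gregorian calendar this is 11 December 2780 (JDN 2736779).
JDN 2736779 mod 7 = 3, and JDN 0 was a Monday, so this is a Thursday.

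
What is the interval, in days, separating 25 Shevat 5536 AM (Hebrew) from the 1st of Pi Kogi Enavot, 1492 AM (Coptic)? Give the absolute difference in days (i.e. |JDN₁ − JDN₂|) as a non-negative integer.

202

First date → JDN 2369776; second date → JDN 2369978.
The interval is |2369776 − 2369978| = 202 days.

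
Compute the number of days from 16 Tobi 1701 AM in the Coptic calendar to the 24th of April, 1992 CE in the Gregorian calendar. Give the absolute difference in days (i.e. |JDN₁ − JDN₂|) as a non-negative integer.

2647

First date → JDN 2446090; second date → JDN 2448737.
The interval is |2446090 − 2448737| = 2647 days.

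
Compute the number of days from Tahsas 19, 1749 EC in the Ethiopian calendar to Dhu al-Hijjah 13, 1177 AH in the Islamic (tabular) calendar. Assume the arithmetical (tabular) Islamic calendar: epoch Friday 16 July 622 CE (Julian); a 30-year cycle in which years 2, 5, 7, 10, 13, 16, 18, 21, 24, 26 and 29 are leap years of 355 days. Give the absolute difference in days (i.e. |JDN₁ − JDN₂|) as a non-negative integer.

2726

JDN of the first date = 2362786.
JDN of the second date = 2365512.
|2365512 − 2362786| = 2726.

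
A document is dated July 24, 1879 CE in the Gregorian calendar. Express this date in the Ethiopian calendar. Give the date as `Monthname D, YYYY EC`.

Both dates share Julian Day Number 2407555; in the Ethiopian calendar that is 18 Hamle 1871 EC.

Hamle 18, 1871 EC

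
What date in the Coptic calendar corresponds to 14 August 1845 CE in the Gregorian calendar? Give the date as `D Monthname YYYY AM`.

9 Mesori 1561 AM

Both dates share Julian Day Number 2395158; in the Coptic calendar that is 9 Mesori 1561 AM.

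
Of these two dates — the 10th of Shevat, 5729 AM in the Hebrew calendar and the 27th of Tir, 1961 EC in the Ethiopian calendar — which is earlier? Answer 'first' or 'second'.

first

The two dates have Julian Day Numbers 2440251 and 2440257 respectively.
Since 2440251 < 2440257, the first date comes first.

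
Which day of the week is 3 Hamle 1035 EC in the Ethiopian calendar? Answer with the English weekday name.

Monday

This is JDN 2102191 (3 July 1043 Gregorian).
2102191 ≡ 0 (mod 7); counting from Monday = 0 gives Monday.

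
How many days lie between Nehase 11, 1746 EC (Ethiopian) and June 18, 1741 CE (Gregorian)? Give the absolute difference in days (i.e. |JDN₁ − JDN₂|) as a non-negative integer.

First date → JDN 2361922; second date → JDN 2357116.
The interval is |2361922 − 2357116| = 4806 days.

4806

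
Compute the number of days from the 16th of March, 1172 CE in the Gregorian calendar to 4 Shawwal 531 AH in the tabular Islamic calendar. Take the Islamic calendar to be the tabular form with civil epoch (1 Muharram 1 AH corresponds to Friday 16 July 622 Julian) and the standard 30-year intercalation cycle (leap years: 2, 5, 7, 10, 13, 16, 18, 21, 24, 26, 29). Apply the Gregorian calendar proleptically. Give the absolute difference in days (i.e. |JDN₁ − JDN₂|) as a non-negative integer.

JDN of the first date = 2149199.
JDN of the second date = 2136523.
|2136523 − 2149199| = 12676.

12676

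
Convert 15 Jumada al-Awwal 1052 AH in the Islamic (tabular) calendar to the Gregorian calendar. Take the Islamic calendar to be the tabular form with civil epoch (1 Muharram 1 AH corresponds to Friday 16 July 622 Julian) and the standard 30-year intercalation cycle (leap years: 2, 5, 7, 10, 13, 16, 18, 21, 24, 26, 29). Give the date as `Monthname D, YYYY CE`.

Julian Day Number of the source date = 2321011.
Converting JDN 2321011 to the Gregorian calendar gives 11 August 1642 CE.

August 11, 1642 CE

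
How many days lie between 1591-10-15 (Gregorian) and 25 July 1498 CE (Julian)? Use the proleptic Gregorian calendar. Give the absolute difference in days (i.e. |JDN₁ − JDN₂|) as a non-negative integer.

First date → JDN 2302448; second date → JDN 2268408.
The interval is |2302448 − 2268408| = 34040 days.

34040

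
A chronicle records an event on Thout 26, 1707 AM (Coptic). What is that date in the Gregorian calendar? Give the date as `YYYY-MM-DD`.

Julian Day Number of the source date = 2448171.
Converting JDN 2448171 to the Gregorian calendar gives 6 October 1990 CE.

1990-10-06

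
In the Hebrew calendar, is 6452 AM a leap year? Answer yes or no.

yes

Hebrew year 6452 is year 11 of its 19-year Metonic cycle; leap years are at positions 3, 6, 8, 11, 14, 17, 19, so it is a leap year (13 months).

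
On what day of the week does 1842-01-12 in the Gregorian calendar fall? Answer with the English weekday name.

Wednesday

2393848 ≡ 2 (mod 7); counting from Monday = 0 gives Wednesday.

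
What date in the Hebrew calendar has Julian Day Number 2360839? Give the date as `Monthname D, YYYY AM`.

JDN 2360839 is 28 August 1751 in the Gregorian calendar.
In the Hebrew calendar that day is Elul 7, 5511 AM.

Elul 7, 5511 AM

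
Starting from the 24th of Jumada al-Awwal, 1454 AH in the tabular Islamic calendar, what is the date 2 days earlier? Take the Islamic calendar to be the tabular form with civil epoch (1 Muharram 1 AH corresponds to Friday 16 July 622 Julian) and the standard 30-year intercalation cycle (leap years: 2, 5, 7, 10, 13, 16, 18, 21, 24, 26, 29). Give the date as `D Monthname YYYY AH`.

JDN of the 24th of Jumada al-Awwal, 1454 AH = 2463476.
2463476 − 2 = 2463474.
JDN 2463474 in the tabular Islamic calendar is 22 Jumada al-Awwal 1454 AH.

22 Jumada al-Awwal 1454 AH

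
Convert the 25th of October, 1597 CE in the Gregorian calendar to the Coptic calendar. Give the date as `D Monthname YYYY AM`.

Julian Day Number of the source date = 2304650.
Converting JDN 2304650 to the Coptic calendar gives 18 Paopi 1314 AM.

18 Paopi 1314 AM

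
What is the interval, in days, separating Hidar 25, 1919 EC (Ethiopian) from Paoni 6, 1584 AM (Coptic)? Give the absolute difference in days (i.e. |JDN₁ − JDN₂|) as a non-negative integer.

21358

JDN of the first date = 2424854.
JDN of the second date = 2403496.
|2403496 − 2424854| = 21358.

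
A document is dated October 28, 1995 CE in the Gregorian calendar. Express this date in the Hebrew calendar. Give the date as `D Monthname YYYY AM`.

Julian Day Number of the source date = 2450019.
Converting JDN 2450019 to the Hebrew calendar gives 4 Cheshvan 5756 AM.

4 Cheshvan 5756 AM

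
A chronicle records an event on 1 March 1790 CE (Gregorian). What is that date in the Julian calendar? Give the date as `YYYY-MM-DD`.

1790-02-18

At this point the Julian calendar is 11 days behind the Gregorian.
1 March 1790 Gregorian − 11 days → 18 February 1790 Julian.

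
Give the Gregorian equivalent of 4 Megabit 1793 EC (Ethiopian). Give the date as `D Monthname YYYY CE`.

12 March 1801 CE

Both dates share Julian Day Number 2378932; in the Gregorian calendar that is 12 March 1801 CE.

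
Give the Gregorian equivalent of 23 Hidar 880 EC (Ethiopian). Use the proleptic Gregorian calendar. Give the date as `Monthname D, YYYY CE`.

November 24, 887 CE

Julian Day Number of the source date = 2045358.
Converting JDN 2045358 to the Gregorian calendar gives 24 November 887 CE.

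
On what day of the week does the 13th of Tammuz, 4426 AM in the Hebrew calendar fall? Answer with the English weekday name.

Sunday

In the proleptic Gregorian calendar this is 24 June 666 (JDN 1964486).
Since JDN mod 7 = 6 (0 = Monday), the day is Sunday.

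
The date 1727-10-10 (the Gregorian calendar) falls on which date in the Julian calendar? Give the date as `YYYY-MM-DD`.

1727-09-29

The Julian–Gregorian offset here is 11 days (Julian trailing).
10 October 1727 Gregorian − 11 days → 29 September 1727 Julian.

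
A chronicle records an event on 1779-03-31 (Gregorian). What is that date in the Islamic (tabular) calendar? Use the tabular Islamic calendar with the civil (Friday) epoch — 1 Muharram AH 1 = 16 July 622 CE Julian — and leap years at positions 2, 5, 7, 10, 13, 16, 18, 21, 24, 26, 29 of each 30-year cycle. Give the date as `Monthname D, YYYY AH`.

Both dates share Julian Day Number 2370916; in the tabular Islamic calendar that is 13 Rabi' al-Awwal 1193 AH.

Rabi' al-Awwal 13, 1193 AH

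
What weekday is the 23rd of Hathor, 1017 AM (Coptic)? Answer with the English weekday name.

Saturday

This is JDN 2196206 (27 November 1300 Gregorian).
2196206 ≡ 5 (mod 7); counting from Monday = 0 gives Saturday.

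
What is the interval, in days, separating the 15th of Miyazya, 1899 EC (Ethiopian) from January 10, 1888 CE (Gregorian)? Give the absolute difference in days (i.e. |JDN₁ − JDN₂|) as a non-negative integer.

JDN of the first date = 2417689.
JDN of the second date = 2410647.
|2410647 − 2417689| = 7042.

7042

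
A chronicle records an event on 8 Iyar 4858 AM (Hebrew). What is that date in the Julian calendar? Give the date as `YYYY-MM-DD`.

1098-04-12

Julian Day Number of the source date = 2122204.
Converting JDN 2122204 to the Julian calendar gives 12 April 1098 CE.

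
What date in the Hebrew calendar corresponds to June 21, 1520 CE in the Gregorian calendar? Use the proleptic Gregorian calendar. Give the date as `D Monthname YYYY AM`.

Julian Day Number of the source date = 2276400.
Converting JDN 2276400 to the Hebrew calendar gives 25 Sivan 5280 AM.

25 Sivan 5280 AM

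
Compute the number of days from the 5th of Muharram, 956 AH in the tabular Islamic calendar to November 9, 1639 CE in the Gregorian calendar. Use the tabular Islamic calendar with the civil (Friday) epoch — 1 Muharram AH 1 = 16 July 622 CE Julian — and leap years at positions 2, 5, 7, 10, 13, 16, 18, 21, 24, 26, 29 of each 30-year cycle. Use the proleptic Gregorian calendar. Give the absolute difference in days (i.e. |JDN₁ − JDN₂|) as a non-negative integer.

33141

JDN of the first date = 2286864.
JDN of the second date = 2320005.
|2320005 − 2286864| = 33141.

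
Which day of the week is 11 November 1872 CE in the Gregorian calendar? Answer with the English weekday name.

Since JDN mod 7 = 0 (0 = Monday), the day is Monday.

Monday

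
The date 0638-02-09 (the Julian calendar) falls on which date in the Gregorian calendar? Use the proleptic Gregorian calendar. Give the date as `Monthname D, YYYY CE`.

February 12, 638 CE

For dates in this range the Gregorian date is 3 days ahead of the Julian.
9 February 638 Julian + 3 days → 12 February 638 Gregorian.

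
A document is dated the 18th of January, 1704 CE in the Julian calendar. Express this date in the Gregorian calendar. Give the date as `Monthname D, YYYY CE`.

January 29, 1704 CE

At this point the Julian calendar is 11 days behind the Gregorian.
18 January 1704 Julian + 11 days → 29 January 1704 Gregorian.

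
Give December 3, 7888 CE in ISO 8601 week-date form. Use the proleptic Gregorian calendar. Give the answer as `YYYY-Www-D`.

7888-W49-1

The weekday is Monday (ISO weekday 1).
That Monday belongs to ISO week 49 of ISO year 7888.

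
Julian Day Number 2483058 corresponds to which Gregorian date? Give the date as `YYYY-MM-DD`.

Counting from JDN 2299161 = 15 Oct 1582 gives an offset of 183897 days.

2086-04-12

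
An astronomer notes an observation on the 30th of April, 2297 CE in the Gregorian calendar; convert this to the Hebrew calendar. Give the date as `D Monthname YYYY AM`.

Both dates share Julian Day Number 2560142; in the Hebrew calendar that is 7 Iyar 6057 AM.

7 Iyar 6057 AM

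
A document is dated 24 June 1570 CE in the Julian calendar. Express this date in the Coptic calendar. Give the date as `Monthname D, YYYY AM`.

Paoni 30, 1286 AM

Julian Day Number of the source date = 2294675.
Converting JDN 2294675 to the Coptic calendar gives 30 Paoni 1286 AM.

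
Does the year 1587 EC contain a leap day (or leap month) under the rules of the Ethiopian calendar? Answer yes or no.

yes

1587 mod 4 = 3; in the Ethiopian calendar a year is leap when year mod 4 = 3, so it is a leap year.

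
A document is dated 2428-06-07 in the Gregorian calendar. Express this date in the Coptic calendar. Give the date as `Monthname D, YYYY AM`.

Both dates share Julian Day Number 2608027; in the Coptic calendar that is 27 Pashons 2144 AM.

Pashons 27, 2144 AM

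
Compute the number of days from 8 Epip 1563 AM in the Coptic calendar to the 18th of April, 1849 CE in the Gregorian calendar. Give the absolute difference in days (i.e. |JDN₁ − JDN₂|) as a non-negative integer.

644

JDN of the first date = 2395857.
JDN of the second date = 2396501.
|2396501 − 2395857| = 644.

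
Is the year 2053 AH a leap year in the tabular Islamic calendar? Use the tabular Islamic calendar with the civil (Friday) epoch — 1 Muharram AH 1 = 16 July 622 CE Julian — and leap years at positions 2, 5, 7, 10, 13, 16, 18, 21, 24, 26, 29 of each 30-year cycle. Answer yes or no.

Year 2053 AH is year 13 of its 30-year cycle; leap positions are 2, 5, 7, 10, 13, 16, 18, 21, 24, 26, 29, so it is a leap year (355 days).

yes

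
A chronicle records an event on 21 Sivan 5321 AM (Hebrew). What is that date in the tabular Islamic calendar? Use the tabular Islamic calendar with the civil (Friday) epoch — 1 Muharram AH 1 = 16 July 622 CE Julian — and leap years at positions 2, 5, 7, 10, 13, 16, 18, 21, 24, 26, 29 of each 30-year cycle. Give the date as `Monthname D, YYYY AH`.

Both dates share Julian Day Number 2291369; in the tabular Islamic calendar that is 21 Ramadan 968 AH.

Ramadan 21, 968 AH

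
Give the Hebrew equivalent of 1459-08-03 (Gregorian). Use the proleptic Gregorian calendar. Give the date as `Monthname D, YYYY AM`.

Julian Day Number of the source date = 2254163.
Converting JDN 2254163 to the Hebrew calendar gives 24 Av 5219 AM.

Av 24, 5219 AM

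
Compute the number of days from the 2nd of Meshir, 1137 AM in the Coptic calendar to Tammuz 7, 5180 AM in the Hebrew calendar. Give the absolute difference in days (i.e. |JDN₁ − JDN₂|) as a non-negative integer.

JDN of the first date = 2240105.
JDN of the second date = 2239883.
|2239883 − 2240105| = 222.

222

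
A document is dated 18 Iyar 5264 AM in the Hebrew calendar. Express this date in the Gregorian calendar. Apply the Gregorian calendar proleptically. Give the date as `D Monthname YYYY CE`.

12 May 1504 CE

Both dates share Julian Day Number 2270516; in the Gregorian calendar that is 12 May 1504 CE.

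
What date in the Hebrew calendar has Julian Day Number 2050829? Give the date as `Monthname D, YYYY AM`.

Kislev 9, 4663 AM

The proleptic Gregorian equivalent of JDN 2050829 is 17 November 902.
In the Hebrew calendar that day is Kislev 9, 4663 AM.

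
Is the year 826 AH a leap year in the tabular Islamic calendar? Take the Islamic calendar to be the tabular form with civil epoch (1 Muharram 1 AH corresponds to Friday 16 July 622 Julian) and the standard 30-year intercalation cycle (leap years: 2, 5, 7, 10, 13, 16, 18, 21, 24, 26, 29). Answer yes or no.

yes

Year 826 AH is year 16 of its 30-year cycle; leap positions are 2, 5, 7, 10, 13, 16, 18, 21, 24, 26, 29, so it is a leap year (355 days).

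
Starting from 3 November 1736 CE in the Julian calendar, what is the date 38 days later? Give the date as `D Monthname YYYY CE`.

The starting date is JDN 2355439; 2355439 + 38 = 2355477.
JDN 2355477 corresponds to 11 December 1736 CE.

11 December 1736 CE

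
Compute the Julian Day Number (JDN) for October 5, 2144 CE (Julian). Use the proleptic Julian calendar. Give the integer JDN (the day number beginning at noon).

Equivalently 19 October 2144 (Gregorian).
JDN 2451545 is 1 January 2000 CE (Gregorian); the target day is +52887 days from there, so JDN = 2504432.

2504432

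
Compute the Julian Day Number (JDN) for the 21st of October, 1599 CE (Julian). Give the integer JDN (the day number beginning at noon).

2305386

In the Gregorian calendar the same day is 31 October 1599.
JDN 2451545 is 1 January 2000 CE (Gregorian); the target day is −146159 days from there, so JDN = 2305386.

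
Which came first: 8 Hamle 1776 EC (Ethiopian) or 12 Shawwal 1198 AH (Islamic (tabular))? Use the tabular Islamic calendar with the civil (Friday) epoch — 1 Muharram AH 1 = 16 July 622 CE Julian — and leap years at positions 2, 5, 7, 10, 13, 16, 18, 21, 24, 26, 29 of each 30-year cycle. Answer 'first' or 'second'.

first

First date → JDN 2372847; second date → JDN 2372894.
JDN 2372847 < JDN 2372894, so the first date is earlier.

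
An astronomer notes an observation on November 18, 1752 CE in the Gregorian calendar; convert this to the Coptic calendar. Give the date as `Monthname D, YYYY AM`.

Hathor 11, 1469 AM

Both dates share Julian Day Number 2361287; in the Coptic calendar that is 11 Hathor 1469 AM.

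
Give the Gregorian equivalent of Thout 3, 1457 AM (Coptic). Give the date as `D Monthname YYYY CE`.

11 September 1740 CE

Both dates share Julian Day Number 2356836; in the Gregorian calendar that is 11 September 1740 CE.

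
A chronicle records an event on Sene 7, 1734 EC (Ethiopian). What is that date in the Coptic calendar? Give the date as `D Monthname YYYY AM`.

Julian Day Number of the source date = 2357475.
Converting JDN 2357475 to the Coptic calendar gives 7 Paoni 1458 AM.

7 Paoni 1458 AM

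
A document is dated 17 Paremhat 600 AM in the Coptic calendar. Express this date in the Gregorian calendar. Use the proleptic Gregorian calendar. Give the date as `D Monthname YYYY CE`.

17 March 884 CE

Julian Day Number of the source date = 2044011.
Converting JDN 2044011 to the Gregorian calendar gives 17 March 884 CE.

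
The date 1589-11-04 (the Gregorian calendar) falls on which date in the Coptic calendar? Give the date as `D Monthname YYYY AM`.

28 Paopi 1306 AM

Julian Day Number of the source date = 2301738.
Converting JDN 2301738 to the Coptic calendar gives 28 Paopi 1306 AM.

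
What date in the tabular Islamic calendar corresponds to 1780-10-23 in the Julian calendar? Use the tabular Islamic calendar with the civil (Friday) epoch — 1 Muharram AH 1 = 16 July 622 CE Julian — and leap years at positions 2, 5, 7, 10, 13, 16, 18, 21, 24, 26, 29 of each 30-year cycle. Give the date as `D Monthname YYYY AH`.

6 Dhu al-Qa'dah 1194 AH

The source date corresponds to 3 November 1780 in the Gregorian calendar (JDN 2371499).
That day falls on 6 Dhu al-Qa'dah 1194 AH in the tabular Islamic calendar.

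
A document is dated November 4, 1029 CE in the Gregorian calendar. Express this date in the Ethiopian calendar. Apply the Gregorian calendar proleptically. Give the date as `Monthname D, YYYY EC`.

Hidar 2, 1022 EC

Both dates share Julian Day Number 2097202; in the Ethiopian calendar that is 2 Hidar 1022 EC.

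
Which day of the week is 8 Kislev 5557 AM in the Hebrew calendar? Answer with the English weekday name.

Thursday

This is JDN 2377378 (8 December 1796 Gregorian).
2377378 ≡ 3 (mod 7); counting from Monday = 0 gives Thursday.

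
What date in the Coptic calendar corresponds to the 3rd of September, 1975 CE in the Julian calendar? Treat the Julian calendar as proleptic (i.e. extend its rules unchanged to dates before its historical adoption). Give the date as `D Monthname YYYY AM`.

The source date corresponds to 16 September 1975 in the Gregorian calendar (JDN 2442672).
That day falls on 5 Thout 1692 AM in the Coptic calendar.

5 Thout 1692 AM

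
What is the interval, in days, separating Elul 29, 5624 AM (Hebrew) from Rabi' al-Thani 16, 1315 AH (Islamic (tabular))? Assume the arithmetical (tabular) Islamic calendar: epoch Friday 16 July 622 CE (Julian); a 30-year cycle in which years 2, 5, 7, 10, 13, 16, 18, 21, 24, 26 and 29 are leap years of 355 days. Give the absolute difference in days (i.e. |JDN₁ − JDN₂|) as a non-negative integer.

12037

JDN of the first date = 2402145.
JDN of the second date = 2414182.
|2414182 − 2402145| = 12037.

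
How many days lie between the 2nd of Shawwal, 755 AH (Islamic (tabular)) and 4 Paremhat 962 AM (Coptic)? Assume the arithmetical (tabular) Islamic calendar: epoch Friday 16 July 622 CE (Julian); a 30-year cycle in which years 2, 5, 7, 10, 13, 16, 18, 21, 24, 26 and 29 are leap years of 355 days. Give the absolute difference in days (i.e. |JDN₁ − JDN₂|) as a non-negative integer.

First date → JDN 2215899; second date → JDN 2176218.
The interval is |2215899 − 2176218| = 39681 days.

39681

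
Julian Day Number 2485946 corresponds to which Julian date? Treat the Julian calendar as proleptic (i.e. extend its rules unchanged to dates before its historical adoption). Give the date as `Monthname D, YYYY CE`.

February 24, 2094 CE

JDN 2485946 is 9 March 2094 in the Gregorian calendar.
In the Julian calendar that day is February 24, 2094 CE.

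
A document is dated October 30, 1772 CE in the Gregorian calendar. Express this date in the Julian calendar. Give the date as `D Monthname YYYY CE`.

19 October 1772 CE

The Julian–Gregorian offset here is 11 days (Julian trailing).
30 October 1772 Gregorian − 11 days → 19 October 1772 Julian.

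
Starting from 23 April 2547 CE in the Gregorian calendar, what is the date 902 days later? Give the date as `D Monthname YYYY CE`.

11 October 2549 CE

JDN of 23 April 2547 CE = 2651445.
2651445 + 902 = 2652347.
JDN 2652347 in the Gregorian calendar is 11 October 2549 CE.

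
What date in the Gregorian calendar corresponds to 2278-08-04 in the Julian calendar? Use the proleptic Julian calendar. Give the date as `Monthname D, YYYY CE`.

August 19, 2278 CE

At this point the Julian calendar is 15 days behind the Gregorian.
4 August 2278 Julian + 15 days → 19 August 2278 Gregorian.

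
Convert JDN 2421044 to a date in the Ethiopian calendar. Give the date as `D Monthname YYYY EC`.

22 Sene 1908 EC

JDN 2421044 is 29 June 1916 in the Gregorian calendar.
In the Ethiopian calendar that day is 22 Sene 1908 EC.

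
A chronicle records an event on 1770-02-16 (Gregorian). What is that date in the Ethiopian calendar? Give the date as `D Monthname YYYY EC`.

Julian Day Number of the source date = 2367586.
Converting JDN 2367586 to the Ethiopian calendar gives 11 Yekatit 1762 EC.

11 Yekatit 1762 EC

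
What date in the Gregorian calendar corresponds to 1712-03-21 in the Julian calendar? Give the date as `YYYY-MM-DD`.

1712-04-01

The Julian–Gregorian offset here is 11 days (Julian trailing).
21 March 1712 Julian + 11 days → 1 April 1712 Gregorian.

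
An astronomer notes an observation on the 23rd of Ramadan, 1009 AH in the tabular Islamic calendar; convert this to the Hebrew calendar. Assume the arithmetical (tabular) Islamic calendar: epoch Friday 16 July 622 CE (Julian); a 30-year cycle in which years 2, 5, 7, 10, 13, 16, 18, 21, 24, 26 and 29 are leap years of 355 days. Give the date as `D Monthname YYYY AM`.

24 Adar II 5361 AM

Both dates share Julian Day Number 2305900; in the Hebrew calendar that is 24 Adar II 5361 AM.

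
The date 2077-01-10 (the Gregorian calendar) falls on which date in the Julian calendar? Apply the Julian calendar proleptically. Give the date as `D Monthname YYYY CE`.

28 December 2076 CE

At this point the Julian calendar is 13 days behind the Gregorian.
10 January 2077 Gregorian − 13 days → 28 December 2076 Julian.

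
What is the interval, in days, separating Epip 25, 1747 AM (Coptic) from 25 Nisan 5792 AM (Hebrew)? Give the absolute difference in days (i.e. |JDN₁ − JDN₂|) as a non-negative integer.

JDN of the first date = 2463080.
JDN of the second date = 2463329.
|2463329 − 2463080| = 249.

249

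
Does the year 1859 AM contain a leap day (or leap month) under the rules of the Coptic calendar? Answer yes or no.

yes

1859 mod 4 = 3; in the Coptic calendar a year is leap when year mod 4 = 3, so it is a leap year.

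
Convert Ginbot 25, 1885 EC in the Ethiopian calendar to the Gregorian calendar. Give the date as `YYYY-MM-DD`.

1893-06-01

Both dates share Julian Day Number 2412616; in the Gregorian calendar that is 1 June 1893 CE.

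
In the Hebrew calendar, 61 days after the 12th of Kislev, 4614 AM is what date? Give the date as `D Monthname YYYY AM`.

The starting date is JDN 2032936; 2032936 + 61 = 2032997.
JDN 2032997 corresponds to 14 Shevat 4614 AM.

14 Shevat 4614 AM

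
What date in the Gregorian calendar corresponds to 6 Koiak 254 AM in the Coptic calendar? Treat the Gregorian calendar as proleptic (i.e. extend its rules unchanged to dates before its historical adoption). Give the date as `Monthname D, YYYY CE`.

Both dates share Julian Day Number 1917533; in the Gregorian calendar that is 4 December 537 CE.

December 4, 537 CE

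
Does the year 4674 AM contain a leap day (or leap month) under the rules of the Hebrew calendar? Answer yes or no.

Hebrew year 4674 is year 19 of its 19-year Metonic cycle; leap years are at positions 3, 6, 8, 11, 14, 17, 19, so it is a leap year (13 months).

yes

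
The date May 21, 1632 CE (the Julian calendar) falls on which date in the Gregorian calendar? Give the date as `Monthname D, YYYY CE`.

The Julian–Gregorian offset here is 10 days (Julian trailing).
21 May 1632 Julian + 10 days → 31 May 1632 Gregorian.

May 31, 1632 CE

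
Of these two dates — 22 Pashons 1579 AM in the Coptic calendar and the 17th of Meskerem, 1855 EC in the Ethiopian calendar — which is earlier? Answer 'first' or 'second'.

second

First date → JDN 2401655; second date → JDN 2401410.
JDN 2401410 < JDN 2401655, so the second date is earlier.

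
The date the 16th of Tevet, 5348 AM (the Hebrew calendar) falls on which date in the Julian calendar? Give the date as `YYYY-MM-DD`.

Both dates share Julian Day Number 2301080; in the Julian calendar that is 6 January 1588 CE.

1588-01-06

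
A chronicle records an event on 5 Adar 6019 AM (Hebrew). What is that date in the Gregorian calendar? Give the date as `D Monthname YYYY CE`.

1 March 2259 CE

Both dates share Julian Day Number 2546202; in the Gregorian calendar that is 1 March 2259 CE.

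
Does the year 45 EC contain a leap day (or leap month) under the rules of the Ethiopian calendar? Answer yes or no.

no

45 mod 4 = 1; in the Ethiopian calendar a year is leap when year mod 4 = 3, so it is a common year.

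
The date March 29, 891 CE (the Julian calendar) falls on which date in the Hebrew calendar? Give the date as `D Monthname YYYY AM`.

Julian Day Number of the source date = 2046583.
Converting JDN 2046583 to the Hebrew calendar gives 14 Nisan 4651 AM.

14 Nisan 4651 AM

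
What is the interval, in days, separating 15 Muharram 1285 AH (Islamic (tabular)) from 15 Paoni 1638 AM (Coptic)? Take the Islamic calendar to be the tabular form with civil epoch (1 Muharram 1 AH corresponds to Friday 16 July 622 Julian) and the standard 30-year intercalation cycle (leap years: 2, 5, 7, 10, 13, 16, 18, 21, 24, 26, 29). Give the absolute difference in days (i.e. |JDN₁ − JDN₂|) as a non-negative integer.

JDN of the first date = 2403461.
JDN of the second date = 2423228.
|2423228 − 2403461| = 19767.

19767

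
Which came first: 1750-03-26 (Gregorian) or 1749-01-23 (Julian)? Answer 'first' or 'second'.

second

Converting both to JDN: 2360319 vs 2359903; the smaller is the second.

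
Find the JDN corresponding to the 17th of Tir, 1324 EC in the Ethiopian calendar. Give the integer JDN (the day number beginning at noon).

Equivalently 21 January 1332 (proleptic Gregorian).
JDN 2299161 is 15 October 1582 CE (Gregorian); the target day is −91578 days from there, so JDN = 2207583.

2207583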